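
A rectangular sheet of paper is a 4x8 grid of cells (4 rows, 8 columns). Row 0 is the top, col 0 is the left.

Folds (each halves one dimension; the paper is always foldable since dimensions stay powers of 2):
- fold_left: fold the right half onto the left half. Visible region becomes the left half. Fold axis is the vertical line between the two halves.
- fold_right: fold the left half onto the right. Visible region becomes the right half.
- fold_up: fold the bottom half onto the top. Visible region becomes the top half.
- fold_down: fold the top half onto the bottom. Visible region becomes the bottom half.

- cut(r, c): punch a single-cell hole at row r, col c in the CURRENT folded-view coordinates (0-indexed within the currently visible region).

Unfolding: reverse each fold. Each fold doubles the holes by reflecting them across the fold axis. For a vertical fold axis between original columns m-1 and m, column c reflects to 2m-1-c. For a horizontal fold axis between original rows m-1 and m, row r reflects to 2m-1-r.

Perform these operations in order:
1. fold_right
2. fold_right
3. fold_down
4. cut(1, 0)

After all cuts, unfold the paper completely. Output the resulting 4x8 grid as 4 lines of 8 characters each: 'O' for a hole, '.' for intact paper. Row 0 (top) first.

Answer: .OO..OO.
........
........
.OO..OO.

Derivation:
Op 1 fold_right: fold axis v@4; visible region now rows[0,4) x cols[4,8) = 4x4
Op 2 fold_right: fold axis v@6; visible region now rows[0,4) x cols[6,8) = 4x2
Op 3 fold_down: fold axis h@2; visible region now rows[2,4) x cols[6,8) = 2x2
Op 4 cut(1, 0): punch at orig (3,6); cuts so far [(3, 6)]; region rows[2,4) x cols[6,8) = 2x2
Unfold 1 (reflect across h@2): 2 holes -> [(0, 6), (3, 6)]
Unfold 2 (reflect across v@6): 4 holes -> [(0, 5), (0, 6), (3, 5), (3, 6)]
Unfold 3 (reflect across v@4): 8 holes -> [(0, 1), (0, 2), (0, 5), (0, 6), (3, 1), (3, 2), (3, 5), (3, 6)]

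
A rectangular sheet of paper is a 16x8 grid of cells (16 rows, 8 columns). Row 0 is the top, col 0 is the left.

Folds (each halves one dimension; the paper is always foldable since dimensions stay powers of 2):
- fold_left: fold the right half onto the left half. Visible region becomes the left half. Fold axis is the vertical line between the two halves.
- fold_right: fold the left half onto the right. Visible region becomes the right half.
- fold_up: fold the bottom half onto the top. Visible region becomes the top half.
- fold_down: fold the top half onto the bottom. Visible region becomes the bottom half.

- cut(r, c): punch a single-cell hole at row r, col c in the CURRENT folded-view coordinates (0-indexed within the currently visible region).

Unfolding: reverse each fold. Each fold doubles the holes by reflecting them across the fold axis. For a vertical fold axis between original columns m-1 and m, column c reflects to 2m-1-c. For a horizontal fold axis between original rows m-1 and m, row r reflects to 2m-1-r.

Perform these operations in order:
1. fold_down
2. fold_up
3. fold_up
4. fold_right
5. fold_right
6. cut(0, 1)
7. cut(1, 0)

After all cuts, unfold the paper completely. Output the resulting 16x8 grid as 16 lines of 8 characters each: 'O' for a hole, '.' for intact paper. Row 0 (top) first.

Op 1 fold_down: fold axis h@8; visible region now rows[8,16) x cols[0,8) = 8x8
Op 2 fold_up: fold axis h@12; visible region now rows[8,12) x cols[0,8) = 4x8
Op 3 fold_up: fold axis h@10; visible region now rows[8,10) x cols[0,8) = 2x8
Op 4 fold_right: fold axis v@4; visible region now rows[8,10) x cols[4,8) = 2x4
Op 5 fold_right: fold axis v@6; visible region now rows[8,10) x cols[6,8) = 2x2
Op 6 cut(0, 1): punch at orig (8,7); cuts so far [(8, 7)]; region rows[8,10) x cols[6,8) = 2x2
Op 7 cut(1, 0): punch at orig (9,6); cuts so far [(8, 7), (9, 6)]; region rows[8,10) x cols[6,8) = 2x2
Unfold 1 (reflect across v@6): 4 holes -> [(8, 4), (8, 7), (9, 5), (9, 6)]
Unfold 2 (reflect across v@4): 8 holes -> [(8, 0), (8, 3), (8, 4), (8, 7), (9, 1), (9, 2), (9, 5), (9, 6)]
Unfold 3 (reflect across h@10): 16 holes -> [(8, 0), (8, 3), (8, 4), (8, 7), (9, 1), (9, 2), (9, 5), (9, 6), (10, 1), (10, 2), (10, 5), (10, 6), (11, 0), (11, 3), (11, 4), (11, 7)]
Unfold 4 (reflect across h@12): 32 holes -> [(8, 0), (8, 3), (8, 4), (8, 7), (9, 1), (9, 2), (9, 5), (9, 6), (10, 1), (10, 2), (10, 5), (10, 6), (11, 0), (11, 3), (11, 4), (11, 7), (12, 0), (12, 3), (12, 4), (12, 7), (13, 1), (13, 2), (13, 5), (13, 6), (14, 1), (14, 2), (14, 5), (14, 6), (15, 0), (15, 3), (15, 4), (15, 7)]
Unfold 5 (reflect across h@8): 64 holes -> [(0, 0), (0, 3), (0, 4), (0, 7), (1, 1), (1, 2), (1, 5), (1, 6), (2, 1), (2, 2), (2, 5), (2, 6), (3, 0), (3, 3), (3, 4), (3, 7), (4, 0), (4, 3), (4, 4), (4, 7), (5, 1), (5, 2), (5, 5), (5, 6), (6, 1), (6, 2), (6, 5), (6, 6), (7, 0), (7, 3), (7, 4), (7, 7), (8, 0), (8, 3), (8, 4), (8, 7), (9, 1), (9, 2), (9, 5), (9, 6), (10, 1), (10, 2), (10, 5), (10, 6), (11, 0), (11, 3), (11, 4), (11, 7), (12, 0), (12, 3), (12, 4), (12, 7), (13, 1), (13, 2), (13, 5), (13, 6), (14, 1), (14, 2), (14, 5), (14, 6), (15, 0), (15, 3), (15, 4), (15, 7)]

Answer: O..OO..O
.OO..OO.
.OO..OO.
O..OO..O
O..OO..O
.OO..OO.
.OO..OO.
O..OO..O
O..OO..O
.OO..OO.
.OO..OO.
O..OO..O
O..OO..O
.OO..OO.
.OO..OO.
O..OO..O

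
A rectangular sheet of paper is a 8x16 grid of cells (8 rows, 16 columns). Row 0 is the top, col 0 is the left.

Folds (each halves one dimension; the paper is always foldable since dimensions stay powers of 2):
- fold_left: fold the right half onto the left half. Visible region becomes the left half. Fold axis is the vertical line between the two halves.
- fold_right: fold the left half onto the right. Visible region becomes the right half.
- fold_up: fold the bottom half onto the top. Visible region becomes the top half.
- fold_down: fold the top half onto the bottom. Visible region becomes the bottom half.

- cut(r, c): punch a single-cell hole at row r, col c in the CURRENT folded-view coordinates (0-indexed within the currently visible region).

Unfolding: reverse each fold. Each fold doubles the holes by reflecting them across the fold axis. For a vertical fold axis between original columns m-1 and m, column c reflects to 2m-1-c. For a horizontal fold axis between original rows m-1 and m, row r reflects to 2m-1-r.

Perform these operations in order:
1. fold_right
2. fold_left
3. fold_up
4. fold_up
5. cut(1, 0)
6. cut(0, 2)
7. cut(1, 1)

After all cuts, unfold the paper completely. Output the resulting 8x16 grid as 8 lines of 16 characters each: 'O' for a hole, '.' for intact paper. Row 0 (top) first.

Op 1 fold_right: fold axis v@8; visible region now rows[0,8) x cols[8,16) = 8x8
Op 2 fold_left: fold axis v@12; visible region now rows[0,8) x cols[8,12) = 8x4
Op 3 fold_up: fold axis h@4; visible region now rows[0,4) x cols[8,12) = 4x4
Op 4 fold_up: fold axis h@2; visible region now rows[0,2) x cols[8,12) = 2x4
Op 5 cut(1, 0): punch at orig (1,8); cuts so far [(1, 8)]; region rows[0,2) x cols[8,12) = 2x4
Op 6 cut(0, 2): punch at orig (0,10); cuts so far [(0, 10), (1, 8)]; region rows[0,2) x cols[8,12) = 2x4
Op 7 cut(1, 1): punch at orig (1,9); cuts so far [(0, 10), (1, 8), (1, 9)]; region rows[0,2) x cols[8,12) = 2x4
Unfold 1 (reflect across h@2): 6 holes -> [(0, 10), (1, 8), (1, 9), (2, 8), (2, 9), (3, 10)]
Unfold 2 (reflect across h@4): 12 holes -> [(0, 10), (1, 8), (1, 9), (2, 8), (2, 9), (3, 10), (4, 10), (5, 8), (5, 9), (6, 8), (6, 9), (7, 10)]
Unfold 3 (reflect across v@12): 24 holes -> [(0, 10), (0, 13), (1, 8), (1, 9), (1, 14), (1, 15), (2, 8), (2, 9), (2, 14), (2, 15), (3, 10), (3, 13), (4, 10), (4, 13), (5, 8), (5, 9), (5, 14), (5, 15), (6, 8), (6, 9), (6, 14), (6, 15), (7, 10), (7, 13)]
Unfold 4 (reflect across v@8): 48 holes -> [(0, 2), (0, 5), (0, 10), (0, 13), (1, 0), (1, 1), (1, 6), (1, 7), (1, 8), (1, 9), (1, 14), (1, 15), (2, 0), (2, 1), (2, 6), (2, 7), (2, 8), (2, 9), (2, 14), (2, 15), (3, 2), (3, 5), (3, 10), (3, 13), (4, 2), (4, 5), (4, 10), (4, 13), (5, 0), (5, 1), (5, 6), (5, 7), (5, 8), (5, 9), (5, 14), (5, 15), (6, 0), (6, 1), (6, 6), (6, 7), (6, 8), (6, 9), (6, 14), (6, 15), (7, 2), (7, 5), (7, 10), (7, 13)]

Answer: ..O..O....O..O..
OO....OOOO....OO
OO....OOOO....OO
..O..O....O..O..
..O..O....O..O..
OO....OOOO....OO
OO....OOOO....OO
..O..O....O..O..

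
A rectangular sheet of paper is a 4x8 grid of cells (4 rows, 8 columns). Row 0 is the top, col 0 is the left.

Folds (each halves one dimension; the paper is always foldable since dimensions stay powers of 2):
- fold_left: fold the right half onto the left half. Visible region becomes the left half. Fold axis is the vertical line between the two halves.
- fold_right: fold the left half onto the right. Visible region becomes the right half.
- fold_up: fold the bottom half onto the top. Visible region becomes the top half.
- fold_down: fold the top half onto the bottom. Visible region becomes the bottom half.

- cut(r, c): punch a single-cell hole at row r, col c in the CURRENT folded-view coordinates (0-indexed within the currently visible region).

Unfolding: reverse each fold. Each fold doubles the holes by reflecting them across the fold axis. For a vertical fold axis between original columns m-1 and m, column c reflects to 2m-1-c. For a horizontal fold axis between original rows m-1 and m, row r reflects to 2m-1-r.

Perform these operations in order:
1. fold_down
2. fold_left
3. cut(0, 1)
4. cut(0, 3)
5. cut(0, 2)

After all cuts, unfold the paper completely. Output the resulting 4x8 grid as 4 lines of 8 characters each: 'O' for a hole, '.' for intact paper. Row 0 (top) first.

Answer: ........
.OOOOOO.
.OOOOOO.
........

Derivation:
Op 1 fold_down: fold axis h@2; visible region now rows[2,4) x cols[0,8) = 2x8
Op 2 fold_left: fold axis v@4; visible region now rows[2,4) x cols[0,4) = 2x4
Op 3 cut(0, 1): punch at orig (2,1); cuts so far [(2, 1)]; region rows[2,4) x cols[0,4) = 2x4
Op 4 cut(0, 3): punch at orig (2,3); cuts so far [(2, 1), (2, 3)]; region rows[2,4) x cols[0,4) = 2x4
Op 5 cut(0, 2): punch at orig (2,2); cuts so far [(2, 1), (2, 2), (2, 3)]; region rows[2,4) x cols[0,4) = 2x4
Unfold 1 (reflect across v@4): 6 holes -> [(2, 1), (2, 2), (2, 3), (2, 4), (2, 5), (2, 6)]
Unfold 2 (reflect across h@2): 12 holes -> [(1, 1), (1, 2), (1, 3), (1, 4), (1, 5), (1, 6), (2, 1), (2, 2), (2, 3), (2, 4), (2, 5), (2, 6)]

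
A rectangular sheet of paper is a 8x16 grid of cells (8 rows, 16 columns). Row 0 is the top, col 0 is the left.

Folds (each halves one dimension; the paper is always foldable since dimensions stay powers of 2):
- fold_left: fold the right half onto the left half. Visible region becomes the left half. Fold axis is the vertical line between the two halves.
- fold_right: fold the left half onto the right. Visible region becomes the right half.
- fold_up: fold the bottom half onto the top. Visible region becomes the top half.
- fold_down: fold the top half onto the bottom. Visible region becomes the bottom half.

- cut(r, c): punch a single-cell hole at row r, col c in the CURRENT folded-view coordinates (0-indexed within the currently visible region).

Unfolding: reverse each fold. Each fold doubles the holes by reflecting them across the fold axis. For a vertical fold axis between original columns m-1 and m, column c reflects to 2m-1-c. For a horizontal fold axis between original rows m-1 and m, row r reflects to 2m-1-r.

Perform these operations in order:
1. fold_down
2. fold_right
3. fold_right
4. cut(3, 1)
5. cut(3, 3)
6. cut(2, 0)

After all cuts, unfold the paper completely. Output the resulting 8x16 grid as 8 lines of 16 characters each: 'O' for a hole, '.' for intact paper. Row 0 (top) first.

Op 1 fold_down: fold axis h@4; visible region now rows[4,8) x cols[0,16) = 4x16
Op 2 fold_right: fold axis v@8; visible region now rows[4,8) x cols[8,16) = 4x8
Op 3 fold_right: fold axis v@12; visible region now rows[4,8) x cols[12,16) = 4x4
Op 4 cut(3, 1): punch at orig (7,13); cuts so far [(7, 13)]; region rows[4,8) x cols[12,16) = 4x4
Op 5 cut(3, 3): punch at orig (7,15); cuts so far [(7, 13), (7, 15)]; region rows[4,8) x cols[12,16) = 4x4
Op 6 cut(2, 0): punch at orig (6,12); cuts so far [(6, 12), (7, 13), (7, 15)]; region rows[4,8) x cols[12,16) = 4x4
Unfold 1 (reflect across v@12): 6 holes -> [(6, 11), (6, 12), (7, 8), (7, 10), (7, 13), (7, 15)]
Unfold 2 (reflect across v@8): 12 holes -> [(6, 3), (6, 4), (6, 11), (6, 12), (7, 0), (7, 2), (7, 5), (7, 7), (7, 8), (7, 10), (7, 13), (7, 15)]
Unfold 3 (reflect across h@4): 24 holes -> [(0, 0), (0, 2), (0, 5), (0, 7), (0, 8), (0, 10), (0, 13), (0, 15), (1, 3), (1, 4), (1, 11), (1, 12), (6, 3), (6, 4), (6, 11), (6, 12), (7, 0), (7, 2), (7, 5), (7, 7), (7, 8), (7, 10), (7, 13), (7, 15)]

Answer: O.O..O.OO.O..O.O
...OO......OO...
................
................
................
................
...OO......OO...
O.O..O.OO.O..O.O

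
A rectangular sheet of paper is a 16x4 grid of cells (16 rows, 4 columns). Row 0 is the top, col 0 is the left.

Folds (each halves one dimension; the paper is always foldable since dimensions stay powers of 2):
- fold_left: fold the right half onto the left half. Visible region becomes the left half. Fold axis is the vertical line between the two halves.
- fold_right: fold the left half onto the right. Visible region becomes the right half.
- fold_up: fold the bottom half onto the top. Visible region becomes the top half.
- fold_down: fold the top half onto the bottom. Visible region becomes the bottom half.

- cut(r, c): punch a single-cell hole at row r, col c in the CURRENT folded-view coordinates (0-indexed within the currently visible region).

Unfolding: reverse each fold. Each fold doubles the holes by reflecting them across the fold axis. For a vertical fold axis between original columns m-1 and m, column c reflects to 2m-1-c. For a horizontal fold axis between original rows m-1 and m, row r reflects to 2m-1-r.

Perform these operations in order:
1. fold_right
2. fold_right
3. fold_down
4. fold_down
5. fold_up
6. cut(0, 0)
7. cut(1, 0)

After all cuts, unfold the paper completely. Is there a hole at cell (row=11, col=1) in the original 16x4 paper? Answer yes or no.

Answer: yes

Derivation:
Op 1 fold_right: fold axis v@2; visible region now rows[0,16) x cols[2,4) = 16x2
Op 2 fold_right: fold axis v@3; visible region now rows[0,16) x cols[3,4) = 16x1
Op 3 fold_down: fold axis h@8; visible region now rows[8,16) x cols[3,4) = 8x1
Op 4 fold_down: fold axis h@12; visible region now rows[12,16) x cols[3,4) = 4x1
Op 5 fold_up: fold axis h@14; visible region now rows[12,14) x cols[3,4) = 2x1
Op 6 cut(0, 0): punch at orig (12,3); cuts so far [(12, 3)]; region rows[12,14) x cols[3,4) = 2x1
Op 7 cut(1, 0): punch at orig (13,3); cuts so far [(12, 3), (13, 3)]; region rows[12,14) x cols[3,4) = 2x1
Unfold 1 (reflect across h@14): 4 holes -> [(12, 3), (13, 3), (14, 3), (15, 3)]
Unfold 2 (reflect across h@12): 8 holes -> [(8, 3), (9, 3), (10, 3), (11, 3), (12, 3), (13, 3), (14, 3), (15, 3)]
Unfold 3 (reflect across h@8): 16 holes -> [(0, 3), (1, 3), (2, 3), (3, 3), (4, 3), (5, 3), (6, 3), (7, 3), (8, 3), (9, 3), (10, 3), (11, 3), (12, 3), (13, 3), (14, 3), (15, 3)]
Unfold 4 (reflect across v@3): 32 holes -> [(0, 2), (0, 3), (1, 2), (1, 3), (2, 2), (2, 3), (3, 2), (3, 3), (4, 2), (4, 3), (5, 2), (5, 3), (6, 2), (6, 3), (7, 2), (7, 3), (8, 2), (8, 3), (9, 2), (9, 3), (10, 2), (10, 3), (11, 2), (11, 3), (12, 2), (12, 3), (13, 2), (13, 3), (14, 2), (14, 3), (15, 2), (15, 3)]
Unfold 5 (reflect across v@2): 64 holes -> [(0, 0), (0, 1), (0, 2), (0, 3), (1, 0), (1, 1), (1, 2), (1, 3), (2, 0), (2, 1), (2, 2), (2, 3), (3, 0), (3, 1), (3, 2), (3, 3), (4, 0), (4, 1), (4, 2), (4, 3), (5, 0), (5, 1), (5, 2), (5, 3), (6, 0), (6, 1), (6, 2), (6, 3), (7, 0), (7, 1), (7, 2), (7, 3), (8, 0), (8, 1), (8, 2), (8, 3), (9, 0), (9, 1), (9, 2), (9, 3), (10, 0), (10, 1), (10, 2), (10, 3), (11, 0), (11, 1), (11, 2), (11, 3), (12, 0), (12, 1), (12, 2), (12, 3), (13, 0), (13, 1), (13, 2), (13, 3), (14, 0), (14, 1), (14, 2), (14, 3), (15, 0), (15, 1), (15, 2), (15, 3)]
Holes: [(0, 0), (0, 1), (0, 2), (0, 3), (1, 0), (1, 1), (1, 2), (1, 3), (2, 0), (2, 1), (2, 2), (2, 3), (3, 0), (3, 1), (3, 2), (3, 3), (4, 0), (4, 1), (4, 2), (4, 3), (5, 0), (5, 1), (5, 2), (5, 3), (6, 0), (6, 1), (6, 2), (6, 3), (7, 0), (7, 1), (7, 2), (7, 3), (8, 0), (8, 1), (8, 2), (8, 3), (9, 0), (9, 1), (9, 2), (9, 3), (10, 0), (10, 1), (10, 2), (10, 3), (11, 0), (11, 1), (11, 2), (11, 3), (12, 0), (12, 1), (12, 2), (12, 3), (13, 0), (13, 1), (13, 2), (13, 3), (14, 0), (14, 1), (14, 2), (14, 3), (15, 0), (15, 1), (15, 2), (15, 3)]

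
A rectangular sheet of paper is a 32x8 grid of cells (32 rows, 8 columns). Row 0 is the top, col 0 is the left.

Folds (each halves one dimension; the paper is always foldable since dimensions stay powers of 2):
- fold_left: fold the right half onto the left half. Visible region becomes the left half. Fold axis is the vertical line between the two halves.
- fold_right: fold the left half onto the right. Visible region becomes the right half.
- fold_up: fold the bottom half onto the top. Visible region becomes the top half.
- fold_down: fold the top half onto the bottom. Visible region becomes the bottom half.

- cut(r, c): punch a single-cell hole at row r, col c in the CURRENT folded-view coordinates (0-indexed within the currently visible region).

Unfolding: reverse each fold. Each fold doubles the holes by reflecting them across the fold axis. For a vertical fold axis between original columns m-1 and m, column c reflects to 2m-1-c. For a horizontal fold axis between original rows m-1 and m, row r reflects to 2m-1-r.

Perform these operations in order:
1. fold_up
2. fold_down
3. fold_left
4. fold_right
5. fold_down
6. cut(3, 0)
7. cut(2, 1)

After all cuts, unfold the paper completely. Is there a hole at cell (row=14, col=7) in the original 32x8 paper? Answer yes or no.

Op 1 fold_up: fold axis h@16; visible region now rows[0,16) x cols[0,8) = 16x8
Op 2 fold_down: fold axis h@8; visible region now rows[8,16) x cols[0,8) = 8x8
Op 3 fold_left: fold axis v@4; visible region now rows[8,16) x cols[0,4) = 8x4
Op 4 fold_right: fold axis v@2; visible region now rows[8,16) x cols[2,4) = 8x2
Op 5 fold_down: fold axis h@12; visible region now rows[12,16) x cols[2,4) = 4x2
Op 6 cut(3, 0): punch at orig (15,2); cuts so far [(15, 2)]; region rows[12,16) x cols[2,4) = 4x2
Op 7 cut(2, 1): punch at orig (14,3); cuts so far [(14, 3), (15, 2)]; region rows[12,16) x cols[2,4) = 4x2
Unfold 1 (reflect across h@12): 4 holes -> [(8, 2), (9, 3), (14, 3), (15, 2)]
Unfold 2 (reflect across v@2): 8 holes -> [(8, 1), (8, 2), (9, 0), (9, 3), (14, 0), (14, 3), (15, 1), (15, 2)]
Unfold 3 (reflect across v@4): 16 holes -> [(8, 1), (8, 2), (8, 5), (8, 6), (9, 0), (9, 3), (9, 4), (9, 7), (14, 0), (14, 3), (14, 4), (14, 7), (15, 1), (15, 2), (15, 5), (15, 6)]
Unfold 4 (reflect across h@8): 32 holes -> [(0, 1), (0, 2), (0, 5), (0, 6), (1, 0), (1, 3), (1, 4), (1, 7), (6, 0), (6, 3), (6, 4), (6, 7), (7, 1), (7, 2), (7, 5), (7, 6), (8, 1), (8, 2), (8, 5), (8, 6), (9, 0), (9, 3), (9, 4), (9, 7), (14, 0), (14, 3), (14, 4), (14, 7), (15, 1), (15, 2), (15, 5), (15, 6)]
Unfold 5 (reflect across h@16): 64 holes -> [(0, 1), (0, 2), (0, 5), (0, 6), (1, 0), (1, 3), (1, 4), (1, 7), (6, 0), (6, 3), (6, 4), (6, 7), (7, 1), (7, 2), (7, 5), (7, 6), (8, 1), (8, 2), (8, 5), (8, 6), (9, 0), (9, 3), (9, 4), (9, 7), (14, 0), (14, 3), (14, 4), (14, 7), (15, 1), (15, 2), (15, 5), (15, 6), (16, 1), (16, 2), (16, 5), (16, 6), (17, 0), (17, 3), (17, 4), (17, 7), (22, 0), (22, 3), (22, 4), (22, 7), (23, 1), (23, 2), (23, 5), (23, 6), (24, 1), (24, 2), (24, 5), (24, 6), (25, 0), (25, 3), (25, 4), (25, 7), (30, 0), (30, 3), (30, 4), (30, 7), (31, 1), (31, 2), (31, 5), (31, 6)]
Holes: [(0, 1), (0, 2), (0, 5), (0, 6), (1, 0), (1, 3), (1, 4), (1, 7), (6, 0), (6, 3), (6, 4), (6, 7), (7, 1), (7, 2), (7, 5), (7, 6), (8, 1), (8, 2), (8, 5), (8, 6), (9, 0), (9, 3), (9, 4), (9, 7), (14, 0), (14, 3), (14, 4), (14, 7), (15, 1), (15, 2), (15, 5), (15, 6), (16, 1), (16, 2), (16, 5), (16, 6), (17, 0), (17, 3), (17, 4), (17, 7), (22, 0), (22, 3), (22, 4), (22, 7), (23, 1), (23, 2), (23, 5), (23, 6), (24, 1), (24, 2), (24, 5), (24, 6), (25, 0), (25, 3), (25, 4), (25, 7), (30, 0), (30, 3), (30, 4), (30, 7), (31, 1), (31, 2), (31, 5), (31, 6)]

Answer: yes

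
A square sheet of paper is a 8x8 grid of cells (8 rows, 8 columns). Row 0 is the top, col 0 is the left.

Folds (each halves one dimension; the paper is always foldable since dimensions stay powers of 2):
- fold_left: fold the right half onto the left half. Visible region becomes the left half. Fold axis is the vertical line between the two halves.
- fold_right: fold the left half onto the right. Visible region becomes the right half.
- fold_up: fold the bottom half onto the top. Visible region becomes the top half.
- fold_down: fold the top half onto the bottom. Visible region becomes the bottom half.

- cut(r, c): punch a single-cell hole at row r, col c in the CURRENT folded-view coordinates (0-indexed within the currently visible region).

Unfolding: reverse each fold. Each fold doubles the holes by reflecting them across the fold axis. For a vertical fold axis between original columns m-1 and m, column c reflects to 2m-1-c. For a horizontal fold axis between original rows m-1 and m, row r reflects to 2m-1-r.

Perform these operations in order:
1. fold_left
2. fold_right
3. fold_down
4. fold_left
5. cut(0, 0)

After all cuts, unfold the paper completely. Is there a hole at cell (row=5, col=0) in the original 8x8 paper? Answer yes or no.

Op 1 fold_left: fold axis v@4; visible region now rows[0,8) x cols[0,4) = 8x4
Op 2 fold_right: fold axis v@2; visible region now rows[0,8) x cols[2,4) = 8x2
Op 3 fold_down: fold axis h@4; visible region now rows[4,8) x cols[2,4) = 4x2
Op 4 fold_left: fold axis v@3; visible region now rows[4,8) x cols[2,3) = 4x1
Op 5 cut(0, 0): punch at orig (4,2); cuts so far [(4, 2)]; region rows[4,8) x cols[2,3) = 4x1
Unfold 1 (reflect across v@3): 2 holes -> [(4, 2), (4, 3)]
Unfold 2 (reflect across h@4): 4 holes -> [(3, 2), (3, 3), (4, 2), (4, 3)]
Unfold 3 (reflect across v@2): 8 holes -> [(3, 0), (3, 1), (3, 2), (3, 3), (4, 0), (4, 1), (4, 2), (4, 3)]
Unfold 4 (reflect across v@4): 16 holes -> [(3, 0), (3, 1), (3, 2), (3, 3), (3, 4), (3, 5), (3, 6), (3, 7), (4, 0), (4, 1), (4, 2), (4, 3), (4, 4), (4, 5), (4, 6), (4, 7)]
Holes: [(3, 0), (3, 1), (3, 2), (3, 3), (3, 4), (3, 5), (3, 6), (3, 7), (4, 0), (4, 1), (4, 2), (4, 3), (4, 4), (4, 5), (4, 6), (4, 7)]

Answer: no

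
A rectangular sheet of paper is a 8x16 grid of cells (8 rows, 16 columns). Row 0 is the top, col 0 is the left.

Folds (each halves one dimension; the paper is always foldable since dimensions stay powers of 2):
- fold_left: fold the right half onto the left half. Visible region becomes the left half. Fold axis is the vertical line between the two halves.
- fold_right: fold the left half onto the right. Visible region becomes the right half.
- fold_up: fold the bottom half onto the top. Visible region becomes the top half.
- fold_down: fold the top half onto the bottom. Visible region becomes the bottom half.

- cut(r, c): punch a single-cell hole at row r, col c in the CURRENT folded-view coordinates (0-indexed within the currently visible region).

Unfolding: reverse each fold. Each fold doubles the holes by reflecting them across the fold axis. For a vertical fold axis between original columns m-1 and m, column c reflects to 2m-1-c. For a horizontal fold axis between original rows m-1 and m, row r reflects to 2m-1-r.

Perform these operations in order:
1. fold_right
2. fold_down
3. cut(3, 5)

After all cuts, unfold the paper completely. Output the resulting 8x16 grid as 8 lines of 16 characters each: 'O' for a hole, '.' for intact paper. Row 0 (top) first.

Op 1 fold_right: fold axis v@8; visible region now rows[0,8) x cols[8,16) = 8x8
Op 2 fold_down: fold axis h@4; visible region now rows[4,8) x cols[8,16) = 4x8
Op 3 cut(3, 5): punch at orig (7,13); cuts so far [(7, 13)]; region rows[4,8) x cols[8,16) = 4x8
Unfold 1 (reflect across h@4): 2 holes -> [(0, 13), (7, 13)]
Unfold 2 (reflect across v@8): 4 holes -> [(0, 2), (0, 13), (7, 2), (7, 13)]

Answer: ..O..........O..
................
................
................
................
................
................
..O..........O..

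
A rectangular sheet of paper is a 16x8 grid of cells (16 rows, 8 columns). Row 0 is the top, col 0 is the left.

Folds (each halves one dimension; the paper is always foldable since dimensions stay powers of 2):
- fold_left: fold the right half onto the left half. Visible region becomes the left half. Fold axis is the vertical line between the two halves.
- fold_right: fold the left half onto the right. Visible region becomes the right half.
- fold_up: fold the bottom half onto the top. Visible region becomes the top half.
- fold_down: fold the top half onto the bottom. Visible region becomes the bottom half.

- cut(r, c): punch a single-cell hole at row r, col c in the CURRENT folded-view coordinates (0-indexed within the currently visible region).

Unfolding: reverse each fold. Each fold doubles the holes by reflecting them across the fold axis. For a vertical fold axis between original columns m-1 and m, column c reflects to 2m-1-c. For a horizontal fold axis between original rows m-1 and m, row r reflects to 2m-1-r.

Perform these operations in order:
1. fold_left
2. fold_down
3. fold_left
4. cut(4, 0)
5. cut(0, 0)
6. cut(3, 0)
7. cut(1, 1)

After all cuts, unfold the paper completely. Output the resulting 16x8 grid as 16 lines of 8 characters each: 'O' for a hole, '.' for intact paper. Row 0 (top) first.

Op 1 fold_left: fold axis v@4; visible region now rows[0,16) x cols[0,4) = 16x4
Op 2 fold_down: fold axis h@8; visible region now rows[8,16) x cols[0,4) = 8x4
Op 3 fold_left: fold axis v@2; visible region now rows[8,16) x cols[0,2) = 8x2
Op 4 cut(4, 0): punch at orig (12,0); cuts so far [(12, 0)]; region rows[8,16) x cols[0,2) = 8x2
Op 5 cut(0, 0): punch at orig (8,0); cuts so far [(8, 0), (12, 0)]; region rows[8,16) x cols[0,2) = 8x2
Op 6 cut(3, 0): punch at orig (11,0); cuts so far [(8, 0), (11, 0), (12, 0)]; region rows[8,16) x cols[0,2) = 8x2
Op 7 cut(1, 1): punch at orig (9,1); cuts so far [(8, 0), (9, 1), (11, 0), (12, 0)]; region rows[8,16) x cols[0,2) = 8x2
Unfold 1 (reflect across v@2): 8 holes -> [(8, 0), (8, 3), (9, 1), (9, 2), (11, 0), (11, 3), (12, 0), (12, 3)]
Unfold 2 (reflect across h@8): 16 holes -> [(3, 0), (3, 3), (4, 0), (4, 3), (6, 1), (6, 2), (7, 0), (7, 3), (8, 0), (8, 3), (9, 1), (9, 2), (11, 0), (11, 3), (12, 0), (12, 3)]
Unfold 3 (reflect across v@4): 32 holes -> [(3, 0), (3, 3), (3, 4), (3, 7), (4, 0), (4, 3), (4, 4), (4, 7), (6, 1), (6, 2), (6, 5), (6, 6), (7, 0), (7, 3), (7, 4), (7, 7), (8, 0), (8, 3), (8, 4), (8, 7), (9, 1), (9, 2), (9, 5), (9, 6), (11, 0), (11, 3), (11, 4), (11, 7), (12, 0), (12, 3), (12, 4), (12, 7)]

Answer: ........
........
........
O..OO..O
O..OO..O
........
.OO..OO.
O..OO..O
O..OO..O
.OO..OO.
........
O..OO..O
O..OO..O
........
........
........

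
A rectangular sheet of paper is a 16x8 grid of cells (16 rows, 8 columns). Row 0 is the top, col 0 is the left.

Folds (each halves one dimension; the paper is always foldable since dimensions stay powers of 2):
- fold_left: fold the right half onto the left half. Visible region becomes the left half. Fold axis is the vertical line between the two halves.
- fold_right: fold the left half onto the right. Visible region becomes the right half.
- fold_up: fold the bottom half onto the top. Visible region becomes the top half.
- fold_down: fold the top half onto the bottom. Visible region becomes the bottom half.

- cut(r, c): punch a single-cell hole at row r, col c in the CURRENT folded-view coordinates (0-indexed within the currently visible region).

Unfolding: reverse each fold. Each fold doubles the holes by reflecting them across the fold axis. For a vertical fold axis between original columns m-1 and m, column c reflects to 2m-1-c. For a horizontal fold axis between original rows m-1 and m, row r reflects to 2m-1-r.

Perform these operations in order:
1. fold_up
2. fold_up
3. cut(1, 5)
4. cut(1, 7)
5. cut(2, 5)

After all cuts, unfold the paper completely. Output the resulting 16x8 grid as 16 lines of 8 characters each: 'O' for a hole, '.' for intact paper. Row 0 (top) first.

Op 1 fold_up: fold axis h@8; visible region now rows[0,8) x cols[0,8) = 8x8
Op 2 fold_up: fold axis h@4; visible region now rows[0,4) x cols[0,8) = 4x8
Op 3 cut(1, 5): punch at orig (1,5); cuts so far [(1, 5)]; region rows[0,4) x cols[0,8) = 4x8
Op 4 cut(1, 7): punch at orig (1,7); cuts so far [(1, 5), (1, 7)]; region rows[0,4) x cols[0,8) = 4x8
Op 5 cut(2, 5): punch at orig (2,5); cuts so far [(1, 5), (1, 7), (2, 5)]; region rows[0,4) x cols[0,8) = 4x8
Unfold 1 (reflect across h@4): 6 holes -> [(1, 5), (1, 7), (2, 5), (5, 5), (6, 5), (6, 7)]
Unfold 2 (reflect across h@8): 12 holes -> [(1, 5), (1, 7), (2, 5), (5, 5), (6, 5), (6, 7), (9, 5), (9, 7), (10, 5), (13, 5), (14, 5), (14, 7)]

Answer: ........
.....O.O
.....O..
........
........
.....O..
.....O.O
........
........
.....O.O
.....O..
........
........
.....O..
.....O.O
........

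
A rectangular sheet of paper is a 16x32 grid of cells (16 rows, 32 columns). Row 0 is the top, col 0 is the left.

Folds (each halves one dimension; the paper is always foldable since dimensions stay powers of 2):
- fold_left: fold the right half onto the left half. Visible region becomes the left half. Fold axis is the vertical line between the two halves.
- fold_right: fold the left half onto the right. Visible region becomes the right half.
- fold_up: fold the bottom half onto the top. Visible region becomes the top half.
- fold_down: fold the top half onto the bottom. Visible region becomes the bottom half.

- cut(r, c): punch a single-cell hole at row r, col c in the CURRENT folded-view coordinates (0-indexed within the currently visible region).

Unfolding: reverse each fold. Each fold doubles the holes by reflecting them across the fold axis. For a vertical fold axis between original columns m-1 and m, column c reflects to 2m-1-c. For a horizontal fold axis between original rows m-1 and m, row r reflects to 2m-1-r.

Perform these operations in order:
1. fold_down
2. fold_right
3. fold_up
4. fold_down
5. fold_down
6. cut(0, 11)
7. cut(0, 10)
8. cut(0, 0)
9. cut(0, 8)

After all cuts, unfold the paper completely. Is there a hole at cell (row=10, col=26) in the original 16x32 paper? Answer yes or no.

Answer: yes

Derivation:
Op 1 fold_down: fold axis h@8; visible region now rows[8,16) x cols[0,32) = 8x32
Op 2 fold_right: fold axis v@16; visible region now rows[8,16) x cols[16,32) = 8x16
Op 3 fold_up: fold axis h@12; visible region now rows[8,12) x cols[16,32) = 4x16
Op 4 fold_down: fold axis h@10; visible region now rows[10,12) x cols[16,32) = 2x16
Op 5 fold_down: fold axis h@11; visible region now rows[11,12) x cols[16,32) = 1x16
Op 6 cut(0, 11): punch at orig (11,27); cuts so far [(11, 27)]; region rows[11,12) x cols[16,32) = 1x16
Op 7 cut(0, 10): punch at orig (11,26); cuts so far [(11, 26), (11, 27)]; region rows[11,12) x cols[16,32) = 1x16
Op 8 cut(0, 0): punch at orig (11,16); cuts so far [(11, 16), (11, 26), (11, 27)]; region rows[11,12) x cols[16,32) = 1x16
Op 9 cut(0, 8): punch at orig (11,24); cuts so far [(11, 16), (11, 24), (11, 26), (11, 27)]; region rows[11,12) x cols[16,32) = 1x16
Unfold 1 (reflect across h@11): 8 holes -> [(10, 16), (10, 24), (10, 26), (10, 27), (11, 16), (11, 24), (11, 26), (11, 27)]
Unfold 2 (reflect across h@10): 16 holes -> [(8, 16), (8, 24), (8, 26), (8, 27), (9, 16), (9, 24), (9, 26), (9, 27), (10, 16), (10, 24), (10, 26), (10, 27), (11, 16), (11, 24), (11, 26), (11, 27)]
Unfold 3 (reflect across h@12): 32 holes -> [(8, 16), (8, 24), (8, 26), (8, 27), (9, 16), (9, 24), (9, 26), (9, 27), (10, 16), (10, 24), (10, 26), (10, 27), (11, 16), (11, 24), (11, 26), (11, 27), (12, 16), (12, 24), (12, 26), (12, 27), (13, 16), (13, 24), (13, 26), (13, 27), (14, 16), (14, 24), (14, 26), (14, 27), (15, 16), (15, 24), (15, 26), (15, 27)]
Unfold 4 (reflect across v@16): 64 holes -> [(8, 4), (8, 5), (8, 7), (8, 15), (8, 16), (8, 24), (8, 26), (8, 27), (9, 4), (9, 5), (9, 7), (9, 15), (9, 16), (9, 24), (9, 26), (9, 27), (10, 4), (10, 5), (10, 7), (10, 15), (10, 16), (10, 24), (10, 26), (10, 27), (11, 4), (11, 5), (11, 7), (11, 15), (11, 16), (11, 24), (11, 26), (11, 27), (12, 4), (12, 5), (12, 7), (12, 15), (12, 16), (12, 24), (12, 26), (12, 27), (13, 4), (13, 5), (13, 7), (13, 15), (13, 16), (13, 24), (13, 26), (13, 27), (14, 4), (14, 5), (14, 7), (14, 15), (14, 16), (14, 24), (14, 26), (14, 27), (15, 4), (15, 5), (15, 7), (15, 15), (15, 16), (15, 24), (15, 26), (15, 27)]
Unfold 5 (reflect across h@8): 128 holes -> [(0, 4), (0, 5), (0, 7), (0, 15), (0, 16), (0, 24), (0, 26), (0, 27), (1, 4), (1, 5), (1, 7), (1, 15), (1, 16), (1, 24), (1, 26), (1, 27), (2, 4), (2, 5), (2, 7), (2, 15), (2, 16), (2, 24), (2, 26), (2, 27), (3, 4), (3, 5), (3, 7), (3, 15), (3, 16), (3, 24), (3, 26), (3, 27), (4, 4), (4, 5), (4, 7), (4, 15), (4, 16), (4, 24), (4, 26), (4, 27), (5, 4), (5, 5), (5, 7), (5, 15), (5, 16), (5, 24), (5, 26), (5, 27), (6, 4), (6, 5), (6, 7), (6, 15), (6, 16), (6, 24), (6, 26), (6, 27), (7, 4), (7, 5), (7, 7), (7, 15), (7, 16), (7, 24), (7, 26), (7, 27), (8, 4), (8, 5), (8, 7), (8, 15), (8, 16), (8, 24), (8, 26), (8, 27), (9, 4), (9, 5), (9, 7), (9, 15), (9, 16), (9, 24), (9, 26), (9, 27), (10, 4), (10, 5), (10, 7), (10, 15), (10, 16), (10, 24), (10, 26), (10, 27), (11, 4), (11, 5), (11, 7), (11, 15), (11, 16), (11, 24), (11, 26), (11, 27), (12, 4), (12, 5), (12, 7), (12, 15), (12, 16), (12, 24), (12, 26), (12, 27), (13, 4), (13, 5), (13, 7), (13, 15), (13, 16), (13, 24), (13, 26), (13, 27), (14, 4), (14, 5), (14, 7), (14, 15), (14, 16), (14, 24), (14, 26), (14, 27), (15, 4), (15, 5), (15, 7), (15, 15), (15, 16), (15, 24), (15, 26), (15, 27)]
Holes: [(0, 4), (0, 5), (0, 7), (0, 15), (0, 16), (0, 24), (0, 26), (0, 27), (1, 4), (1, 5), (1, 7), (1, 15), (1, 16), (1, 24), (1, 26), (1, 27), (2, 4), (2, 5), (2, 7), (2, 15), (2, 16), (2, 24), (2, 26), (2, 27), (3, 4), (3, 5), (3, 7), (3, 15), (3, 16), (3, 24), (3, 26), (3, 27), (4, 4), (4, 5), (4, 7), (4, 15), (4, 16), (4, 24), (4, 26), (4, 27), (5, 4), (5, 5), (5, 7), (5, 15), (5, 16), (5, 24), (5, 26), (5, 27), (6, 4), (6, 5), (6, 7), (6, 15), (6, 16), (6, 24), (6, 26), (6, 27), (7, 4), (7, 5), (7, 7), (7, 15), (7, 16), (7, 24), (7, 26), (7, 27), (8, 4), (8, 5), (8, 7), (8, 15), (8, 16), (8, 24), (8, 26), (8, 27), (9, 4), (9, 5), (9, 7), (9, 15), (9, 16), (9, 24), (9, 26), (9, 27), (10, 4), (10, 5), (10, 7), (10, 15), (10, 16), (10, 24), (10, 26), (10, 27), (11, 4), (11, 5), (11, 7), (11, 15), (11, 16), (11, 24), (11, 26), (11, 27), (12, 4), (12, 5), (12, 7), (12, 15), (12, 16), (12, 24), (12, 26), (12, 27), (13, 4), (13, 5), (13, 7), (13, 15), (13, 16), (13, 24), (13, 26), (13, 27), (14, 4), (14, 5), (14, 7), (14, 15), (14, 16), (14, 24), (14, 26), (14, 27), (15, 4), (15, 5), (15, 7), (15, 15), (15, 16), (15, 24), (15, 26), (15, 27)]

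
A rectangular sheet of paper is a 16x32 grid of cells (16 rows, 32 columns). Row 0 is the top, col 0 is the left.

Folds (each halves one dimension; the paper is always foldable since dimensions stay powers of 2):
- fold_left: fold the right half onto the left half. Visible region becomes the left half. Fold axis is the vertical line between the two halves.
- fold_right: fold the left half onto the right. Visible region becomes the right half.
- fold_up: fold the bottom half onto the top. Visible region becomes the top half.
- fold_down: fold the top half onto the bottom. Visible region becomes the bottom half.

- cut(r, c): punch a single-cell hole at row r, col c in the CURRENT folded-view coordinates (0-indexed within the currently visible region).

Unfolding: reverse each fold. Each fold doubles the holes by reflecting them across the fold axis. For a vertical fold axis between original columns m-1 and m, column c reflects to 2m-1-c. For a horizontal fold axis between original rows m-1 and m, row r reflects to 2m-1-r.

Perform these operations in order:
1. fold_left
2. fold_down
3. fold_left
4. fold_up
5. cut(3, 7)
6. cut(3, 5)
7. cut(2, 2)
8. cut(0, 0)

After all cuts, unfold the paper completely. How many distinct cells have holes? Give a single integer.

Op 1 fold_left: fold axis v@16; visible region now rows[0,16) x cols[0,16) = 16x16
Op 2 fold_down: fold axis h@8; visible region now rows[8,16) x cols[0,16) = 8x16
Op 3 fold_left: fold axis v@8; visible region now rows[8,16) x cols[0,8) = 8x8
Op 4 fold_up: fold axis h@12; visible region now rows[8,12) x cols[0,8) = 4x8
Op 5 cut(3, 7): punch at orig (11,7); cuts so far [(11, 7)]; region rows[8,12) x cols[0,8) = 4x8
Op 6 cut(3, 5): punch at orig (11,5); cuts so far [(11, 5), (11, 7)]; region rows[8,12) x cols[0,8) = 4x8
Op 7 cut(2, 2): punch at orig (10,2); cuts so far [(10, 2), (11, 5), (11, 7)]; region rows[8,12) x cols[0,8) = 4x8
Op 8 cut(0, 0): punch at orig (8,0); cuts so far [(8, 0), (10, 2), (11, 5), (11, 7)]; region rows[8,12) x cols[0,8) = 4x8
Unfold 1 (reflect across h@12): 8 holes -> [(8, 0), (10, 2), (11, 5), (11, 7), (12, 5), (12, 7), (13, 2), (15, 0)]
Unfold 2 (reflect across v@8): 16 holes -> [(8, 0), (8, 15), (10, 2), (10, 13), (11, 5), (11, 7), (11, 8), (11, 10), (12, 5), (12, 7), (12, 8), (12, 10), (13, 2), (13, 13), (15, 0), (15, 15)]
Unfold 3 (reflect across h@8): 32 holes -> [(0, 0), (0, 15), (2, 2), (2, 13), (3, 5), (3, 7), (3, 8), (3, 10), (4, 5), (4, 7), (4, 8), (4, 10), (5, 2), (5, 13), (7, 0), (7, 15), (8, 0), (8, 15), (10, 2), (10, 13), (11, 5), (11, 7), (11, 8), (11, 10), (12, 5), (12, 7), (12, 8), (12, 10), (13, 2), (13, 13), (15, 0), (15, 15)]
Unfold 4 (reflect across v@16): 64 holes -> [(0, 0), (0, 15), (0, 16), (0, 31), (2, 2), (2, 13), (2, 18), (2, 29), (3, 5), (3, 7), (3, 8), (3, 10), (3, 21), (3, 23), (3, 24), (3, 26), (4, 5), (4, 7), (4, 8), (4, 10), (4, 21), (4, 23), (4, 24), (4, 26), (5, 2), (5, 13), (5, 18), (5, 29), (7, 0), (7, 15), (7, 16), (7, 31), (8, 0), (8, 15), (8, 16), (8, 31), (10, 2), (10, 13), (10, 18), (10, 29), (11, 5), (11, 7), (11, 8), (11, 10), (11, 21), (11, 23), (11, 24), (11, 26), (12, 5), (12, 7), (12, 8), (12, 10), (12, 21), (12, 23), (12, 24), (12, 26), (13, 2), (13, 13), (13, 18), (13, 29), (15, 0), (15, 15), (15, 16), (15, 31)]

Answer: 64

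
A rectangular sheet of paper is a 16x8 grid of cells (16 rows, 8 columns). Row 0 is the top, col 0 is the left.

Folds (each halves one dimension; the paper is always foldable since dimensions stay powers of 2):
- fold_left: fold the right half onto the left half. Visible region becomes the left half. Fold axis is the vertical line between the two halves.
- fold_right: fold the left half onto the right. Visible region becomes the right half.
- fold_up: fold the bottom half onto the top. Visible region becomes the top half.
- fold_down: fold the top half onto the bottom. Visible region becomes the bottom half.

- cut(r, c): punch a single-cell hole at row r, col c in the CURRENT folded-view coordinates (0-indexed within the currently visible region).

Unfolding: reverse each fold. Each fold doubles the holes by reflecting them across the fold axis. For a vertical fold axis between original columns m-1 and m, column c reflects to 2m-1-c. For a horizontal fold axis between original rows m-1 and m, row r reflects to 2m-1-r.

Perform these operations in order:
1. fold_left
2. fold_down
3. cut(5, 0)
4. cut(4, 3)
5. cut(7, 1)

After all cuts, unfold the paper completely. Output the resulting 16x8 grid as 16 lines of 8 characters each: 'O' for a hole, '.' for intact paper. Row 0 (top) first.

Answer: .O....O.
........
O......O
...OO...
........
........
........
........
........
........
........
........
...OO...
O......O
........
.O....O.

Derivation:
Op 1 fold_left: fold axis v@4; visible region now rows[0,16) x cols[0,4) = 16x4
Op 2 fold_down: fold axis h@8; visible region now rows[8,16) x cols[0,4) = 8x4
Op 3 cut(5, 0): punch at orig (13,0); cuts so far [(13, 0)]; region rows[8,16) x cols[0,4) = 8x4
Op 4 cut(4, 3): punch at orig (12,3); cuts so far [(12, 3), (13, 0)]; region rows[8,16) x cols[0,4) = 8x4
Op 5 cut(7, 1): punch at orig (15,1); cuts so far [(12, 3), (13, 0), (15, 1)]; region rows[8,16) x cols[0,4) = 8x4
Unfold 1 (reflect across h@8): 6 holes -> [(0, 1), (2, 0), (3, 3), (12, 3), (13, 0), (15, 1)]
Unfold 2 (reflect across v@4): 12 holes -> [(0, 1), (0, 6), (2, 0), (2, 7), (3, 3), (3, 4), (12, 3), (12, 4), (13, 0), (13, 7), (15, 1), (15, 6)]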